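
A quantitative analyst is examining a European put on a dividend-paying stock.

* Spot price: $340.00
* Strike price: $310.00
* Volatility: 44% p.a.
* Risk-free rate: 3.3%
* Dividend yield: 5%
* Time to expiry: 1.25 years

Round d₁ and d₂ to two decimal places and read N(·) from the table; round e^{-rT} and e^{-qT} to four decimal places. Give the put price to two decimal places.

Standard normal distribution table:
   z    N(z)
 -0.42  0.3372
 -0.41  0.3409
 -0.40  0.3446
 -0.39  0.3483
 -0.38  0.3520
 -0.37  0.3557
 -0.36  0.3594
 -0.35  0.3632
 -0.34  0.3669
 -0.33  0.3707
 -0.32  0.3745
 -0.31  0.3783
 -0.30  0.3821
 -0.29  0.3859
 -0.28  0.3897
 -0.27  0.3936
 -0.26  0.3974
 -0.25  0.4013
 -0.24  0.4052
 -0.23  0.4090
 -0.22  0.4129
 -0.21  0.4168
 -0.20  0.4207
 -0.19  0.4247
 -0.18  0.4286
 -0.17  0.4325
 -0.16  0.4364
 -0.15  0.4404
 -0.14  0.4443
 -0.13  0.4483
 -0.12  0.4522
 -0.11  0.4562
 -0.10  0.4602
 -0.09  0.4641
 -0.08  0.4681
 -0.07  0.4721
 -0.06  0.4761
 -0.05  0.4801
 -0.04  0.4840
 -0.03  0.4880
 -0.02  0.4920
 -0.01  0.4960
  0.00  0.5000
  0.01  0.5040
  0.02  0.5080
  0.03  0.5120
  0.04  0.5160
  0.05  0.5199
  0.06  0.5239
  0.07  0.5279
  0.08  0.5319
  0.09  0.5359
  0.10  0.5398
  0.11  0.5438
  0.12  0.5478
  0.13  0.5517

σ√T = 0.44·√1.25 = 0.4919
d₁ = [ln(340/310) + (0.033 − 0.05 + 0.44²/2)·1.25] / 0.4919 = [0.0924 + 0.0997] / 0.4919 = 0.3905 → 0.39
d₂ = d₁ − σ√T = 0.3905 − 0.4919 = -0.1014 → -0.10
exp(−qT) = exp(−0.05·1.25) = 0.9394;  exp(−rT) = exp(−0.033·1.25) = 0.9596
N(−d₂) = N(0.10) = 0.5398;  N(−d₁) = N(-0.39) = 0.3483
P = 310·0.9596·0.5398 − 340·0.9394·0.3483 = 160.5775 − 111.2456 = 49.3319

$49.33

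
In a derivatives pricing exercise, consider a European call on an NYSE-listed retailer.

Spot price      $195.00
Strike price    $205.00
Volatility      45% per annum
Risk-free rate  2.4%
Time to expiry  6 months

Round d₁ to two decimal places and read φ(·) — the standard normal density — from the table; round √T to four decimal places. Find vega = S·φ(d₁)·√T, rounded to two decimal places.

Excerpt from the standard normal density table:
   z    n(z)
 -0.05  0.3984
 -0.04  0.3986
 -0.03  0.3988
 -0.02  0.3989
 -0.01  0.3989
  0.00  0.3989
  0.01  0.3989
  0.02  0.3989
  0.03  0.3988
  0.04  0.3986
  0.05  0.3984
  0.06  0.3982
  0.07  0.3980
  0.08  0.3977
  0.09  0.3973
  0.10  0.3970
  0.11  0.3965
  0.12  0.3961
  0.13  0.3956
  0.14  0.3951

σ√T = 0.45 × 0.7071 = 0.3182
d₁ = [ln(195/205) + (0.024 + ½·0.45²)·0.5] / (σ√T) = (-0.0500 + 0.0626) / 0.3182 = 0.0396 → 0.04
√T = √0.5 = 0.7071
φ(d₁) = φ(0.04) = 0.3986
vega = S·φ(d₁)·√T = 195·0.3986·0.7071 = 54.9608

54.96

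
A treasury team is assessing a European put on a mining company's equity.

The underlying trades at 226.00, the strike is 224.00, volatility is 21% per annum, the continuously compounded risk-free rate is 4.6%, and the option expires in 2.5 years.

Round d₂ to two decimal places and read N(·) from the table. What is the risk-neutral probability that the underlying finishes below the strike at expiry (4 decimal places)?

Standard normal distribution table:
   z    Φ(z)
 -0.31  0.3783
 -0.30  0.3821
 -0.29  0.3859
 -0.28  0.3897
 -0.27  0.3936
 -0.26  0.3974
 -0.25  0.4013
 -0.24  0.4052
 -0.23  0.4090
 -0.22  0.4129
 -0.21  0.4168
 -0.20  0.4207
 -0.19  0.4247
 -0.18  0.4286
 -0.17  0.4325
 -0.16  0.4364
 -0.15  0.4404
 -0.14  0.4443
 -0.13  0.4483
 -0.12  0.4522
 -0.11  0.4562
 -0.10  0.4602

σ√T = 0.21·√2.5 = 0.3320
ln(S/K) + (r + σ²/2)T = ln(226/224) + (0.046 + 0.21²/2)·2.5 = 0.0089 + 0.1701 = 0.1790
d₁ = 0.1790 / 0.3320 = 0.5391 → 0.54
d₂ = d₁ − σ√T = 0.5391 − 0.3320 = 0.2071 → 0.21
Pr(exercise) under Q = N(−d₂) = N(-0.21) = 0.4168

0.4168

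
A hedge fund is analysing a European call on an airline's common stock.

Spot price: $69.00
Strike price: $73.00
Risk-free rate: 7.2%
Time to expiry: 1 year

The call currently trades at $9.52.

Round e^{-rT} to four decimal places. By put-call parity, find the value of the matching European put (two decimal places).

$8.45

e^(−rT) = e^(−0.072·1) = 0.9305
Put-call parity: C − P = S − K·e^(−rT) = 69 − 73·0.9305 = 69 − 67.9265 = 1.0735
P = C − (C − P) = 9.52 − (1.0735) = 8.4465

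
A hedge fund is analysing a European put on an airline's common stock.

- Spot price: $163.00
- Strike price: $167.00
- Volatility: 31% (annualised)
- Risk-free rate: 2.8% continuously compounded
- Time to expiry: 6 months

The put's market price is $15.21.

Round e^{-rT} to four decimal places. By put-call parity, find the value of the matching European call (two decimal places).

exp(−rT) = exp(−0.028·0.5) = 0.9861
Put-call parity: C − P = S − K·e^(−rT) = 163 − 167·0.9861 = 163 − 164.6787 = -1.6787
C = P + (C − P) = 15.21 + (-1.6787) = 13.5313

$13.53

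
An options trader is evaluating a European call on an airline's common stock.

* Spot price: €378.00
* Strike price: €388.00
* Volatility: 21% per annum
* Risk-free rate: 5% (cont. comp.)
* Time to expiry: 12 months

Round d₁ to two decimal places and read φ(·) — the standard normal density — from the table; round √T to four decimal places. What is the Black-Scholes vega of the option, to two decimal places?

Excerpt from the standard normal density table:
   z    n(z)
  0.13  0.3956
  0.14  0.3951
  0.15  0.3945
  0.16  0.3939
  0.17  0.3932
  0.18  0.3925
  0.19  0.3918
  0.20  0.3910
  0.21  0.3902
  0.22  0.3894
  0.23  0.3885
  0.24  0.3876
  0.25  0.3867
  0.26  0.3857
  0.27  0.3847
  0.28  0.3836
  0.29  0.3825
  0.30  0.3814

σ√T = 0.21·√1 = 0.2100
d₁ = [ln(378/388) + (0.05 + 0.21²/2)·1] / 0.2100 = [-0.0261 + 0.0721] / 0.2100 = 0.2188 ≈ 0.22
√T = √1 = 1.0000
φ(d₁) = φ(0.22) = 0.3894
vega = S·φ(d₁)·√T = 378·0.3894·1.0000 = 147.1932

147.19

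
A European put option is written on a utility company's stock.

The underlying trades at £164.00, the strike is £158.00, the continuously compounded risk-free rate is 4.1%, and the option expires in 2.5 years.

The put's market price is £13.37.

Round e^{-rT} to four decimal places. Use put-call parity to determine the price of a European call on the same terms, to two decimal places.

exp(−rT) = exp(−0.041·2.5) = 0.9026
Put-call parity: C − P = S − K·e^(−rT) = 164 − 158·0.9026 = 164 − 142.6108 = 21.3892
C = P + (C − P) = 13.37 + (21.3892) = 34.7592

£34.76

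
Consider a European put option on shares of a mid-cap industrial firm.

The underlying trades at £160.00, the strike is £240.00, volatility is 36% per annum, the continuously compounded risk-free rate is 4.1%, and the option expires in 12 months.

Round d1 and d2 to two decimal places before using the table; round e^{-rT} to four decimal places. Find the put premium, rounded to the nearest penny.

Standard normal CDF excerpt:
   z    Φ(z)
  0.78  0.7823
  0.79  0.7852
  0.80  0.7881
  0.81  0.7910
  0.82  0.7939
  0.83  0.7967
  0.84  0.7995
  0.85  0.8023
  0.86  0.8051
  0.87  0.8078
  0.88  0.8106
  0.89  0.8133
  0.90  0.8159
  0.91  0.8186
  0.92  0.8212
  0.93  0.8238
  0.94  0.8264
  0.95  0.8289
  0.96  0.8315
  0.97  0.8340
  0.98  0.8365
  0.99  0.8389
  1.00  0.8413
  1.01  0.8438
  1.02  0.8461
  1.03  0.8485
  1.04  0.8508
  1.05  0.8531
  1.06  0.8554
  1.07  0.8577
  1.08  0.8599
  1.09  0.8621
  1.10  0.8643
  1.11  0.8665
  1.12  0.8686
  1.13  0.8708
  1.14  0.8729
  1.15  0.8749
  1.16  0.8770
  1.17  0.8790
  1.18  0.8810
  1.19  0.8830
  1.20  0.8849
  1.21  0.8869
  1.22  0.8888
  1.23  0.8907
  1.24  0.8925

σ√T = 0.36 × 1.0000 = 0.3600
d₁ = [ln(160/240) + (0.041 + ½·0.36²)·1] / (σ√T) = (-0.4055 + 0.1058) / 0.3600 = -0.8324 → -0.83
d₂ = -0.8324 − 0.3600 = -1.1924 → -1.19
exp(−rT) = exp(−0.041·1) = 0.9598
N(−d₂) = N(1.19) = 0.8830;  N(−d₁) = N(0.83) = 0.7967
P = 240·0.9598·0.8830 − 160·0.7967 = 203.4008 − 127.4720 = 75.9288

£75.93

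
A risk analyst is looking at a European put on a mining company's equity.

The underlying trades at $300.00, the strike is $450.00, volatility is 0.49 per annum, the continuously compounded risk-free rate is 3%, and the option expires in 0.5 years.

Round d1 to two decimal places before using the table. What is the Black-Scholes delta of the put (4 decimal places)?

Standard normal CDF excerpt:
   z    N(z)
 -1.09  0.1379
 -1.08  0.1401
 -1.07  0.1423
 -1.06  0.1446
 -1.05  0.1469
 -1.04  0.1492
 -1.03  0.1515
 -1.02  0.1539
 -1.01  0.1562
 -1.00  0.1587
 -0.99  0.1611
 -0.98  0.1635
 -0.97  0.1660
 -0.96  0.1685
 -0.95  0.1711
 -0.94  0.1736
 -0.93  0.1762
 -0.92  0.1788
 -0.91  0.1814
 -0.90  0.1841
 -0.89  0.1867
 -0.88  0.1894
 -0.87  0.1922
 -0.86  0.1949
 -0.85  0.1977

-0.8289

T = 0.5;  σ√T = 0.3465
d₁ = [ln(300/450) + (0.03 + ½·0.49²)·0.5] / (σ√T) = (-0.4055 + 0.0750) / 0.3465 = -0.9537 ≈ -0.95
N(d₁) = N(-0.95) = 0.1711
Δ_put = N(d₁) − 1 = 0.1711 − 1 = -0.8289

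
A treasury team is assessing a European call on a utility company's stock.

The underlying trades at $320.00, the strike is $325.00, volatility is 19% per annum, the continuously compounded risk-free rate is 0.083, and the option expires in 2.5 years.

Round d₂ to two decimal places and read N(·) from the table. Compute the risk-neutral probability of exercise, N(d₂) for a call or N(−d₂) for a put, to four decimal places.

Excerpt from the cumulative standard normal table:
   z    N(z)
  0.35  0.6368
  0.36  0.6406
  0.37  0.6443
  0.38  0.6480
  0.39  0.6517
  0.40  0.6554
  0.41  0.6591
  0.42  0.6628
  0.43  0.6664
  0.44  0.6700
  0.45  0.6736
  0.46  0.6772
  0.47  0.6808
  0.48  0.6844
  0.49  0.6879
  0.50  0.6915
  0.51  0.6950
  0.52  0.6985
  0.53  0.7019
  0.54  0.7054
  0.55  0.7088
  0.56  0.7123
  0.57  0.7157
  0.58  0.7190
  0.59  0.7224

σ√T = 0.19 × 1.5811 = 0.3004
d₁ = [ln(320/325) + (0.083 + 0.19²/2)·2.5] / 0.3004 = [-0.0155 + 0.2526] / 0.3004 = 0.7893 which rounds to 0.79
d₂ = d₁ − σ√T = 0.7893 − 0.3004 = 0.4889 which rounds to 0.49
Pr(exercise) under Q = N(d₂) = 0.6879

0.6879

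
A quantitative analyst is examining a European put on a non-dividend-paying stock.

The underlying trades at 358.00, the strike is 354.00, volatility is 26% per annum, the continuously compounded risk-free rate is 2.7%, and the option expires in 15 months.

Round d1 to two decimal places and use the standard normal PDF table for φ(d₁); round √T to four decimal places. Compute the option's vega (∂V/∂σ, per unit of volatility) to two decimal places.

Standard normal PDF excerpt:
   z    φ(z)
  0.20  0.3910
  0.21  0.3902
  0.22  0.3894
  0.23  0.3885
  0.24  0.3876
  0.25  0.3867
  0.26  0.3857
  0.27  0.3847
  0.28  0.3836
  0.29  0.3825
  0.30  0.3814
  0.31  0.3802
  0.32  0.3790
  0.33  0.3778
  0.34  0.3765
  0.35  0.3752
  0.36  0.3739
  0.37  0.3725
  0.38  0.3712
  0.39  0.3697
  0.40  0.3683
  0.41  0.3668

152.65

σ√T = 0.26·√1.25 = 0.2907
d₁ = [ln(358/354) + (0.027 + 0.26²/2)·1.25] / 0.2907 = [0.0112 + 0.0760] / 0.2907 = 0.3001 → 0.30
√T = √1.25 = 1.1180
φ(d₁) = φ(0.30) = 0.3814
vega = S·φ(d₁)·√T = 358·0.3814·1.1180 = 152.6531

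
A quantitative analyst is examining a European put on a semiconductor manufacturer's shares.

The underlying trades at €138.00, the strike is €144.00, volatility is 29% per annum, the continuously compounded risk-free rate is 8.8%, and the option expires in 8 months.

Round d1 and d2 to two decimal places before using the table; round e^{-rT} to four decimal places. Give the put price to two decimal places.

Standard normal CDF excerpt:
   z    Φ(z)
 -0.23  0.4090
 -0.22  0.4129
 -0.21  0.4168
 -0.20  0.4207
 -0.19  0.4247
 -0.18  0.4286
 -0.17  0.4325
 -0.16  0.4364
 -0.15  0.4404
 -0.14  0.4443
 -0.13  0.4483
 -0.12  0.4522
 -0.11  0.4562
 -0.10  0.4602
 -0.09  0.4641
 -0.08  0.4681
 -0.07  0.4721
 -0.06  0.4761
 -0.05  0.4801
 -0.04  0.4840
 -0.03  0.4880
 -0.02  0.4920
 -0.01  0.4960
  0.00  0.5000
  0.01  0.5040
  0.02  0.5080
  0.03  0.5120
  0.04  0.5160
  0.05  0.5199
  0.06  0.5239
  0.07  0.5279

T = 0.6667;  σ√T = 0.2368
d₁ = [ln(138/144) + (0.088 + 0.29²/2)·0.6667] / 0.2368 = [-0.0426 + 0.0867] / 0.2368 = 0.1864 ≈ 0.19
d₂ = d₁ − σ√T = 0.1864 − 0.2368 = -0.0504 ≈ -0.05
exp(−rT) = exp(−0.088·0.6667) = 0.9430
P = 144·0.9430·N(0.05) − 138·N(-0.19) = 144·0.9430·0.5199 − 138·0.4247 = 70.5983 − 58.6086 = 11.9897

€11.99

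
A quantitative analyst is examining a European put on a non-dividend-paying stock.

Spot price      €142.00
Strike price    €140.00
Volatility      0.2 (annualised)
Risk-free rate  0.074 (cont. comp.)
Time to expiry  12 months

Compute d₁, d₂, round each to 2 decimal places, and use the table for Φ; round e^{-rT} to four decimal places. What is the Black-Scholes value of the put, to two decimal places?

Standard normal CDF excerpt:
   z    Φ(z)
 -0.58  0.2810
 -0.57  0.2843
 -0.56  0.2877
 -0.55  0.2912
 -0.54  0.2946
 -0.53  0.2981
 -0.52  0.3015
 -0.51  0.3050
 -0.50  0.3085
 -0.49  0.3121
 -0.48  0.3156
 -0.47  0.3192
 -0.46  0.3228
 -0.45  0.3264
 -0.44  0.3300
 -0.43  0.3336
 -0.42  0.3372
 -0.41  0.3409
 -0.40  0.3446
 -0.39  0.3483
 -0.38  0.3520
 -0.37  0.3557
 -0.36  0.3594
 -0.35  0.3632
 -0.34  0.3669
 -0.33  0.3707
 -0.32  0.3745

€5.87

σ√T = 0.2 × 1.0000 = 0.2000
ln(S/K) + (r + σ²/2)T = ln(142/140) + (0.074 + 0.2²/2)·1 = 0.0142 + 0.0940 = 0.1082
d₁ = 0.1082 / 0.2000 = 0.5409 ≈ 0.54
d₂ = d₁ − σ√T = 0.5409 − 0.2000 = 0.3409 ≈ 0.34
e^(−rT) = e^(−0.074·1) = 0.9287
N(−d₂) = N(-0.34) = 0.3669;  N(−d₁) = N(-0.54) = 0.2946
P = 140·0.9287·0.3669 − 142·0.2946 = 47.7036 − 41.8332 = 5.8704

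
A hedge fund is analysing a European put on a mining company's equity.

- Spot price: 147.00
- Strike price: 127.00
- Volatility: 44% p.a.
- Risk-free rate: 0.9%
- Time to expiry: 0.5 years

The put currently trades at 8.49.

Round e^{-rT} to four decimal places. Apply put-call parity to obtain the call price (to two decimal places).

e^(−rT) = e^(−0.009·0.5) = 0.9955
Put-call parity: C − P = S − K·e^(−rT) = 147 − 127·0.9955 = 147 − 126.4285 = 20.5715
C = P + (C − P) = 8.49 + (20.5715) = 29.0615

29.06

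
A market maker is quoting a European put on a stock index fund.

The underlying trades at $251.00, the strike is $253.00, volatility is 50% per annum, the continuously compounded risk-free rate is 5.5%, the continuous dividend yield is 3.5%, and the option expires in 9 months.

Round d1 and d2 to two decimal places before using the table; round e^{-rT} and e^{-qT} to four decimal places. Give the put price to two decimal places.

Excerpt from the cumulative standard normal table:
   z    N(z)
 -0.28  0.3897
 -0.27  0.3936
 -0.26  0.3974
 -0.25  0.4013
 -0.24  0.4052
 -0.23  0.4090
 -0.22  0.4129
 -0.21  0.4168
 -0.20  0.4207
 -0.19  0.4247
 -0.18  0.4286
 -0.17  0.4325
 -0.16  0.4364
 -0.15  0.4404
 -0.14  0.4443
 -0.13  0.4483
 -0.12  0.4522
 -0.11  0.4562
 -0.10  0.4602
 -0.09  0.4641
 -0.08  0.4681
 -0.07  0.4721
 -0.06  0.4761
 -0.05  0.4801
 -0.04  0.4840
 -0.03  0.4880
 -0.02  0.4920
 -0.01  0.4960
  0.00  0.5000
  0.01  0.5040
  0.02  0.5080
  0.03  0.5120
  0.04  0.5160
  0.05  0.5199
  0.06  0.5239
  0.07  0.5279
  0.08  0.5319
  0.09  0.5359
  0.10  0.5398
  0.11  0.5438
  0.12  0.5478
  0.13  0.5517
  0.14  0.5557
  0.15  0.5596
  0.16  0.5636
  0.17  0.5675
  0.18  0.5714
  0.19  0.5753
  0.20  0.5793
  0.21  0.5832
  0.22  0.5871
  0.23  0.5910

$40.64

σ√T = 0.5 × 0.8660 = 0.4330
d₁ = [ln(251/253) + (0.055 − 0.035 + 0.5²/2)·0.75] / 0.4330 = [-0.0079 + 0.1087] / 0.4330 = 0.2328 → 0.23
d₂ = d₁ − σ√T = 0.2328 − 0.4330 = -0.2002 → -0.20
e^(−qT) = e^(−0.035·0.75) = 0.9741;  e^(−rT) = e^(−0.055·0.75) = 0.9596
N(−d₂) = N(0.20) = 0.5793;  N(−d₁) = N(-0.23) = 0.4090
P = 253·0.9596·0.5793 − 251·0.9741·0.4090 = 140.6418 − 100.0001 = 40.6416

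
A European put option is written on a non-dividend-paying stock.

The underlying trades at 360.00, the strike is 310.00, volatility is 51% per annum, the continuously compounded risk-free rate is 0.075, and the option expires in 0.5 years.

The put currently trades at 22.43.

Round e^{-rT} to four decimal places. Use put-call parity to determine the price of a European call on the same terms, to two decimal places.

83.84

e^(−rT) = e^(−0.075·0.5) = 0.9632
Put-call parity: C − P = S − K·e^(−rT) = 360 − 310·0.9632 = 360 − 298.5920 = 61.4080
C = P + (C − P) = 22.43 + (61.4080) = 83.8380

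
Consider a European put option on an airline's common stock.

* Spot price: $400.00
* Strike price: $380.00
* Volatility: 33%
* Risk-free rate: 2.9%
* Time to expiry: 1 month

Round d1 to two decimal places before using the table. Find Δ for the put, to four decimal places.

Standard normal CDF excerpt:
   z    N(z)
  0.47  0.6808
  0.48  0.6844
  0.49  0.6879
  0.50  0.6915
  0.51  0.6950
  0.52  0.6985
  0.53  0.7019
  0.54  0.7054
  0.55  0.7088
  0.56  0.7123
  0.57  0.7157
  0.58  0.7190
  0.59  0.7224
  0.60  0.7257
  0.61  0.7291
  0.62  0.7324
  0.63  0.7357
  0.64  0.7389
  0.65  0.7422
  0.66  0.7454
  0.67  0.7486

-0.2709

σ√T = 0.33·√0.08333 = 0.0953
d₁ = [ln(400/380) + (0.029 + ½·0.33²)·0.08333] / (σ√T) = (0.0513 + 0.0070) / 0.0953 = 0.6114 → 0.61
N(d₁) = N(0.61) = 0.7291
Δ_put = N(d₁) − 1 = 0.7291 − 1 = -0.2709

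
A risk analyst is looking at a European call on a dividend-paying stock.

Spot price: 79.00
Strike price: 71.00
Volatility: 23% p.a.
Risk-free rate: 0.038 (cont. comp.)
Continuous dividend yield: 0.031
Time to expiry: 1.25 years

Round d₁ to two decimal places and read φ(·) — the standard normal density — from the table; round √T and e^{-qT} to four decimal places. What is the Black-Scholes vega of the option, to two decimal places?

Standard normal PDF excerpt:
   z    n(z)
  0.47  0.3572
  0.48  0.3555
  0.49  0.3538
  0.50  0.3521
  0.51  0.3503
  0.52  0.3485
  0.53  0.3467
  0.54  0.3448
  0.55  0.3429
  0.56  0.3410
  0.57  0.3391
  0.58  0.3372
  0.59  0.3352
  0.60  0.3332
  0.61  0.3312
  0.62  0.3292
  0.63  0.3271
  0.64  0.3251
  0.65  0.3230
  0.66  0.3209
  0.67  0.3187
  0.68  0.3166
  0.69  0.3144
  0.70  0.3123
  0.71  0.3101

28.65

T = 1.25;  σ√T = 0.2571
d₁ = [ln(79/71) + (0.038 − 0.031 + ½·0.23²)·1.25] / (σ√T) = (0.1068 + 0.0418) / 0.2571 = 0.5778 which rounds to 0.58
√T = √1.25 = 1.1180
φ(d₁) = φ(0.58) = 0.3372
exp(−qT) = exp(−0.031·1.25) = 0.9620
vega = S·exp(−qT)·φ(d₁)·√T = 79·0.9620·0.3372·1.1180 = 28.6505
(The put has the same vega.)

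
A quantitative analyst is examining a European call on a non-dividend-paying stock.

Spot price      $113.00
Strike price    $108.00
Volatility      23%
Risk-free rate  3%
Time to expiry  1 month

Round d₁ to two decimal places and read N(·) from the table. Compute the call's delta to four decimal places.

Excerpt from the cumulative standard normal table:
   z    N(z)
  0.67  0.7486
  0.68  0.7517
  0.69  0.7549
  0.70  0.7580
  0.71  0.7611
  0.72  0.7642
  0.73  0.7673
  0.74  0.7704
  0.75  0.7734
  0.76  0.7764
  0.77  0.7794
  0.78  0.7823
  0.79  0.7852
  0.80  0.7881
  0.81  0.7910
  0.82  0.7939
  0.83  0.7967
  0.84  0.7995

σ√T = 0.23·√0.08333 = 0.0664
d₁ = [ln(113/108) + (0.03 + 0.23²/2)·0.08333] / 0.0664 = [0.0453 + 0.0047] / 0.0664 = 0.7525 which rounds to 0.75
N(d₁) = N(0.75) = 0.7734
Δ_call = N(d₁) = 0.7734

0.7734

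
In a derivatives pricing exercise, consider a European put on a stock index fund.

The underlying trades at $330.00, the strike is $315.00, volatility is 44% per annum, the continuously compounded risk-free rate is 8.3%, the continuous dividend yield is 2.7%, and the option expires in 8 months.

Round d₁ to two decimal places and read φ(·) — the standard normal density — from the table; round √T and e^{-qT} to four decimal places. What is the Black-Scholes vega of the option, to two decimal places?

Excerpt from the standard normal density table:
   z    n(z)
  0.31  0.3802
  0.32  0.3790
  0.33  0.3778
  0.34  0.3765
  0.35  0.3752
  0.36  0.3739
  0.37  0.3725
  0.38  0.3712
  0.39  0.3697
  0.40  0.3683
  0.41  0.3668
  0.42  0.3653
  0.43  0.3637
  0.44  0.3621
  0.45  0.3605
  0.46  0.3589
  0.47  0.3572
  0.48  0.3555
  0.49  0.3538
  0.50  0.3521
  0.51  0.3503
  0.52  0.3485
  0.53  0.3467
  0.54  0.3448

σ√T = 0.44·√0.6667 = 0.3593
d₁ = [ln(330/315) + (0.083 − 0.027 + 0.44²/2)·0.6667] / 0.3593 = [0.0465 + 0.1019] / 0.3593 = 0.4130 ≈ 0.41
√T = √0.6667 = 0.8165
φ(d₁) = φ(0.41) = 0.3668
e^(−qT) = e^(−0.027·0.6667) = 0.9822
vega = S·e^(−qT)·φ(d₁)·√T = 330·0.9822·0.3668·0.8165 = 97.0732

97.07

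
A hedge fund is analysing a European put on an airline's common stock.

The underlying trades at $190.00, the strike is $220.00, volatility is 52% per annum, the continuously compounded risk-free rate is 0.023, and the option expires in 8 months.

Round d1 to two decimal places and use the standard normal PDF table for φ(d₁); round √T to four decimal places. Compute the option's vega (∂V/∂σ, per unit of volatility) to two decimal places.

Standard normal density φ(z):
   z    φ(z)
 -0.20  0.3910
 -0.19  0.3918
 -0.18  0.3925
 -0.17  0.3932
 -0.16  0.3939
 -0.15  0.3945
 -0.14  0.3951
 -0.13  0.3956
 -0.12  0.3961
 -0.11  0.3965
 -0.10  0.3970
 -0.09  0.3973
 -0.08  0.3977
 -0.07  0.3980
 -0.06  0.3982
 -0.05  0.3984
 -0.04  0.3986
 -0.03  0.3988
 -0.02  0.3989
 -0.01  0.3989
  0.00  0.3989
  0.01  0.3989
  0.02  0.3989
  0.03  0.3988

61.59

T = 0.6667;  σ√T = 0.4246
d₁ = [ln(190/220) + (0.023 + 0.52²/2)·0.6667] / 0.4246 = [-0.1466 + 0.1055] / 0.4246 = -0.0969 which rounds to -0.10
√T = √0.6667 = 0.8165
φ(d₁) = φ(-0.10) = 0.3970
vega = S·φ(d₁)·√T = 190·0.3970·0.8165 = 61.5886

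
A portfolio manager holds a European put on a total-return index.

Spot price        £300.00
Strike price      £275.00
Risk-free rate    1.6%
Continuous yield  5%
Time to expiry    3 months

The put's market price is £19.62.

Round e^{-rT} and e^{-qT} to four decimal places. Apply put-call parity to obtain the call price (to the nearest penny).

£42.00

exp(−qT) = exp(−0.05·0.25) = 0.9876;  exp(−rT) = exp(−0.016·0.25) = 0.9960
Put-call parity: C − P = S·e^(−qT) − K·e^(−rT) = 300·0.9876 − 275·0.9960 = 296.2800 − 273.9000 = 22.3800
C = P + (C − P) = 19.62 + (22.3800) = 42.0000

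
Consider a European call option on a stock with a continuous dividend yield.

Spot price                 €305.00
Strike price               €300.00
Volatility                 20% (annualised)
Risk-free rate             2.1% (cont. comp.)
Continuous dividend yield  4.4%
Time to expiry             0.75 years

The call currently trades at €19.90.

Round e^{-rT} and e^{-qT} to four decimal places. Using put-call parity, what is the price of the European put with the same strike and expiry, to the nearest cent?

exp(−qT) = exp(−0.044·0.75) = 0.9675;  exp(−rT) = exp(−0.021·0.75) = 0.9844
Put-call parity: C − P = S·e^(−qT) − K·e^(−rT) = 305·0.9675 − 300·0.9844 = 295.0875 − 295.3200 = -0.2325
P = C − (C − P) = 19.90 − (-0.2325) = 20.1325

€20.13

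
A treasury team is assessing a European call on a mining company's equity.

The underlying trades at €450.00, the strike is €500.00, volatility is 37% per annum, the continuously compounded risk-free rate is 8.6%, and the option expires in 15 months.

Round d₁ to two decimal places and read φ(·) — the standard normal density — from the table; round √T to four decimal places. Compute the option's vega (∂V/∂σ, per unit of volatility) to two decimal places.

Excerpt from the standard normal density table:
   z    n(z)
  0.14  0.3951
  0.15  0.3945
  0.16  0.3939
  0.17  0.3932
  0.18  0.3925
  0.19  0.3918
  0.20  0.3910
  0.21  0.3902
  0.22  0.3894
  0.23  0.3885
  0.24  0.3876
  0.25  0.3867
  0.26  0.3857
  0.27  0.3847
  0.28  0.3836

196.31

T = 1.25;  σ√T = 0.4137
ln(S/K) + (r + σ²/2)T = ln(450/500) + (0.086 + 0.37²/2)·1.25 = -0.1054 + 0.1931 = 0.0877
d₁ = 0.0877 / 0.4137 = 0.2120 ⇒ 0.21
√T = √1.25 = 1.1180
φ(d₁) = φ(0.21) = 0.3902
vega = S·φ(d₁)·√T = 450·0.3902·1.1180 = 196.3096
(The put has the same vega.)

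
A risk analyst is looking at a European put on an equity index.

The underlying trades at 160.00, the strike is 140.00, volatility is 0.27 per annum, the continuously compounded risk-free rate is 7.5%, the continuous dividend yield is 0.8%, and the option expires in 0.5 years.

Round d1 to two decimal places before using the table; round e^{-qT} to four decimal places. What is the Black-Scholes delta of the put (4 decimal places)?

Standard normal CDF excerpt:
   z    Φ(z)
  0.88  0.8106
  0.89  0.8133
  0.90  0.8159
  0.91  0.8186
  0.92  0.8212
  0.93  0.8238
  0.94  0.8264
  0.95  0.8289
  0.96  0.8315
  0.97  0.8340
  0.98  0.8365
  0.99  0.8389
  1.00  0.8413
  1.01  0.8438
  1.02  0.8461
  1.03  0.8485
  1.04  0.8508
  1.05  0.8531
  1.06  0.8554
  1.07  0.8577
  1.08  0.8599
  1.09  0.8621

-0.1653

σ√T = 0.27·√0.5 = 0.1909
d₁ = [ln(160/140) + (0.075 − 0.008 + ½·0.27²)·0.5] / (σ√T) = (0.1335 + 0.0517) / 0.1909 = 0.9703 ⇒ 0.97
N(d₁) = N(0.97) = 0.8340
Δ_put = exp(−qT)·(N(d₁) − 1) = 0.9960·(0.8340 − 1) = -0.1653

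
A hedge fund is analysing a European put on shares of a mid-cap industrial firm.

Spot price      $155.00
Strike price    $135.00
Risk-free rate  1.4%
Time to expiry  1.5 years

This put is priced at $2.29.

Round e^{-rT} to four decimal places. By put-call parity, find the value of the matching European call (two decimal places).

exp(−rT) = exp(−0.014·1.5) = 0.9792
Put-call parity: C − P = S − K·e^(−rT) = 155 − 135·0.9792 = 155 − 132.1920 = 22.8080
C = P + (C − P) = 2.29 + (22.8080) = 25.0980

$25.10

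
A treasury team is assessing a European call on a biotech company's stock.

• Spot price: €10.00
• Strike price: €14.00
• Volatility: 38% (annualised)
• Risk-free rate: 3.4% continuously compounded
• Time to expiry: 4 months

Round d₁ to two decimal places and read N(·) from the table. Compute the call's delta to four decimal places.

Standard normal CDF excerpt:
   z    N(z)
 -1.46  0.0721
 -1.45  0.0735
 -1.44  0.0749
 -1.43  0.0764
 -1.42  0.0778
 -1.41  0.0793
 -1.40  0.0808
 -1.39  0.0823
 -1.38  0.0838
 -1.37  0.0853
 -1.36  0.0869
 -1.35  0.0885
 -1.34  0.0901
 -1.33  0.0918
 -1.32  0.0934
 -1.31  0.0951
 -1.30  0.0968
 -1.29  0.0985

σ√T = 0.38·√0.3333 = 0.2194
ln(S/K) + (r + σ²/2)T = ln(10/14) + (0.034 + 0.38²/2)·0.3333 = -0.3365 + 0.0354 = -0.3011
d₁ = -0.3011 / 0.2194 = -1.3723 → -1.37
N(d₁) = N(-1.37) = 0.0853
Δ_call = N(d₁) = 0.0853

0.0853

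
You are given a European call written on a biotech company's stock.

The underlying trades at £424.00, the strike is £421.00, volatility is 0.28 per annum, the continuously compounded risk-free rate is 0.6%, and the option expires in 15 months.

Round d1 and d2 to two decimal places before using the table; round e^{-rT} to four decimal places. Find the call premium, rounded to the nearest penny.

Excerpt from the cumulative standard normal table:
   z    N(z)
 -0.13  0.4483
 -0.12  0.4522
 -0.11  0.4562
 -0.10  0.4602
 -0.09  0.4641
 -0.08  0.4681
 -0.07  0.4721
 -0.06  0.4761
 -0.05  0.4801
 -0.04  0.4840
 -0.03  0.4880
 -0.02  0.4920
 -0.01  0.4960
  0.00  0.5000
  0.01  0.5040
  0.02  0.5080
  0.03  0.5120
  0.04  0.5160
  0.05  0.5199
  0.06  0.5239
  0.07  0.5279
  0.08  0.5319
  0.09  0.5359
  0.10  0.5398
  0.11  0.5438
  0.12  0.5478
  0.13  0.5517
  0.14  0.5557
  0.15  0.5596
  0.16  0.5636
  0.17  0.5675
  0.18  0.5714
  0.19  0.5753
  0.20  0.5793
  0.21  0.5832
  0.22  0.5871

£55.00

T = 1.25;  σ√T = 0.3130
d₁ = [ln(424/421) + (0.006 + ½·0.28²)·1.25] / (σ√T) = (0.0071 + 0.0565) / 0.3130 = 0.2032 ⇒ 0.20
d₂ = 0.2032 − 0.3130 = -0.1099 ⇒ -0.11
e^(−rT) = e^(−0.006·1.25) = 0.9925
C = 424·N(0.20) − 421·0.9925·N(-0.11) = 424·0.5793 − 421·0.9925·0.4562 = 245.6232 − 190.6197 = 55.0035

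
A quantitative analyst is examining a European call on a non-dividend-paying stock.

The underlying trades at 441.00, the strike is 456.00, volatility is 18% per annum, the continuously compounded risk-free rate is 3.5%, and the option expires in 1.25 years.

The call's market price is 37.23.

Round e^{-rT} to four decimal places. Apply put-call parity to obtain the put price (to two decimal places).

e^(−rT) = e^(−0.035·1.25) = 0.9572
Put-call parity: C − P = S − K·e^(−rT) = 441 − 456·0.9572 = 441 − 436.4832 = 4.5168
P = C − (C − P) = 37.23 − (4.5168) = 32.7132

32.71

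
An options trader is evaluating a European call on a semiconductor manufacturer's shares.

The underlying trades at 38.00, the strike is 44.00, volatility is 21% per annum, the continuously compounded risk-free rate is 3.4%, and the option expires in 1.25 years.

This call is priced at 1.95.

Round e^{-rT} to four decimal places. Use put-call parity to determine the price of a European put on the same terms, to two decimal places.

e^(−rT) = e^(−0.034·1.25) = 0.9584
Put-call parity: C − P = S − K·e^(−rT) = 38 − 44·0.9584 = 38 − 42.1696 = -4.1696
P = C − (C − P) = 1.95 − (-4.1696) = 6.1196

6.12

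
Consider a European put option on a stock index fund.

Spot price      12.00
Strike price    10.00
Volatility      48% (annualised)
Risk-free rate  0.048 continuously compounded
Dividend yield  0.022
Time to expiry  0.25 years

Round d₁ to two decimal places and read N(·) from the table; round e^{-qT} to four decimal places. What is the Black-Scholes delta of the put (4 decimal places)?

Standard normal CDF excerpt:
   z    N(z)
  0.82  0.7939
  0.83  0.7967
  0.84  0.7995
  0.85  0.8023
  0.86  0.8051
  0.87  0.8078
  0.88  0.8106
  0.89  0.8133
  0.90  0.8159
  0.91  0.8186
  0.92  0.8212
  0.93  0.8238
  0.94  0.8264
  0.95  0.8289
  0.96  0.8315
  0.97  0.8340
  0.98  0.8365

σ√T = 0.48·√0.25 = 0.2400
d₁ = [ln(12/10) + (0.048 − 0.022 + ½·0.48²)·0.25] / (σ√T) = (0.1823 + 0.0353) / 0.2400 = 0.9068 → 0.91
N(d₁) = N(0.91) = 0.8186
Δ_put = e^(−qT)·(N(d₁) − 1) = 0.9945·(0.8186 − 1) = -0.1804

-0.1804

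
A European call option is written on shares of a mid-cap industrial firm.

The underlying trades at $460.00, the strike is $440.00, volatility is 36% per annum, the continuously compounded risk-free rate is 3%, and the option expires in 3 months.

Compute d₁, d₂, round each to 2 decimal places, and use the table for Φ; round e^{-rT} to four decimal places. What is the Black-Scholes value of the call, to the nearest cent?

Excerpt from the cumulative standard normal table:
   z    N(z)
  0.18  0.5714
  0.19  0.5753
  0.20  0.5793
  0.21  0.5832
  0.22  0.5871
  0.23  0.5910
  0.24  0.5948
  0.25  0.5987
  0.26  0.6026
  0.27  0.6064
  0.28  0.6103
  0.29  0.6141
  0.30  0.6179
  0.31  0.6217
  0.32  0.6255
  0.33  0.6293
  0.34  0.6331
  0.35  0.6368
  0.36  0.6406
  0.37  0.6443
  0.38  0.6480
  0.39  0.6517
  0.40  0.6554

σ√T = 0.36·√0.25 = 0.1800
ln(S/K) + (r + σ²/2)T = ln(460/440) + (0.03 + 0.36²/2)·0.25 = 0.0445 + 0.0237 = 0.0682
d₁ = 0.0682 / 0.1800 = 0.3786 which rounds to 0.38
d₂ = d₁ − σ√T = 0.3786 − 0.1800 = 0.1986 which rounds to 0.20
exp(−rT) = exp(−0.03·0.25) = 0.9925
C = 460·N(0.38) − 440·0.9925·N(0.20) = 460·0.6480 − 440·0.9925·0.5793 = 298.0800 − 252.9803 = 45.0997

$45.10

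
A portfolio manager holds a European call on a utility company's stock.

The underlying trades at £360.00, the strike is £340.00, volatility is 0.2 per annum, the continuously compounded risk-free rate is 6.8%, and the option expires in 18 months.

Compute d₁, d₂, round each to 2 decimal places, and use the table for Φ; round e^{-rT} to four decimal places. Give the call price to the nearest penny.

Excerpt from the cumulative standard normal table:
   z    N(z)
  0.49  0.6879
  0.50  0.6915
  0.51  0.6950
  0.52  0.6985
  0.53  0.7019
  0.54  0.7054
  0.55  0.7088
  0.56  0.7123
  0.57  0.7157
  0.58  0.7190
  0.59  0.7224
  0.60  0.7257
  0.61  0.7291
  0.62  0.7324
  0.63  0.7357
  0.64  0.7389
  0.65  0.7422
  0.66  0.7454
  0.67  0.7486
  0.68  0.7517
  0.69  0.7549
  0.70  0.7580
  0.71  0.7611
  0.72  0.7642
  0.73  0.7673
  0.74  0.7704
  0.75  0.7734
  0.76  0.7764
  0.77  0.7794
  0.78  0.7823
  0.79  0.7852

£65.09

σ√T = 0.2 × 1.2247 = 0.2449
d₁ = [ln(360/340) + (0.068 + ½·0.2²)·1.5] / (σ√T) = (0.0572 + 0.1320) / 0.2449 = 0.7722 which rounds to 0.77
d₂ = 0.7722 − 0.2449 = 0.5273 which rounds to 0.53
exp(−rT) = exp(−0.068·1.5) = 0.9030
N(d₁) = N(0.77) = 0.7794;  N(d₂) = N(0.53) = 0.7019
C = 360·0.7794 − 340·0.9030·0.7019 = 280.5840 − 215.4973 = 65.0867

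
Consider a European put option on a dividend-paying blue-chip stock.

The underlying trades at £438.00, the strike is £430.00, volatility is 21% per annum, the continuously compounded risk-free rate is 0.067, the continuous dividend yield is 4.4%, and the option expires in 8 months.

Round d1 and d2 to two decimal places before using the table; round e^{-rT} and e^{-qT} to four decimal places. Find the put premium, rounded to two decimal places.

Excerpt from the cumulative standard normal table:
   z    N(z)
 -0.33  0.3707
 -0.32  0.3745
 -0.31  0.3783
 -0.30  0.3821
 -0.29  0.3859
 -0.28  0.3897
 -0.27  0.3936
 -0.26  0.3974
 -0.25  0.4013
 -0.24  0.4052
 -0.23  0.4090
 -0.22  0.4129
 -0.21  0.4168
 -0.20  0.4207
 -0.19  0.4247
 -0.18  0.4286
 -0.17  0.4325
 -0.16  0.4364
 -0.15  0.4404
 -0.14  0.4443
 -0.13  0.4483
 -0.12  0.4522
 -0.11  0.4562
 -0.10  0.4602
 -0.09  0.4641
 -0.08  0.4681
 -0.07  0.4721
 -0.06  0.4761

σ√T = 0.21 × 0.8165 = 0.1715
d₁ = [ln(438/430) + (0.067 − 0.044 + ½·0.21²)·0.6667] / (σ√T) = (0.0184 + 0.0300) / 0.1715 = 0.2827 ≈ 0.28
d₂ = 0.2827 − 0.1715 = 0.1112 ≈ 0.11
e^(−qT) = e^(−0.044·0.6667) = 0.9711;  e^(−rT) = e^(−0.067·0.6667) = 0.9563
N(−d₂) = N(-0.11) = 0.4562;  N(−d₁) = N(-0.28) = 0.3897
P = 430·0.9563·0.4562 − 438·0.9711·0.3897 = 187.5935 − 165.7557 = 21.8378

£21.84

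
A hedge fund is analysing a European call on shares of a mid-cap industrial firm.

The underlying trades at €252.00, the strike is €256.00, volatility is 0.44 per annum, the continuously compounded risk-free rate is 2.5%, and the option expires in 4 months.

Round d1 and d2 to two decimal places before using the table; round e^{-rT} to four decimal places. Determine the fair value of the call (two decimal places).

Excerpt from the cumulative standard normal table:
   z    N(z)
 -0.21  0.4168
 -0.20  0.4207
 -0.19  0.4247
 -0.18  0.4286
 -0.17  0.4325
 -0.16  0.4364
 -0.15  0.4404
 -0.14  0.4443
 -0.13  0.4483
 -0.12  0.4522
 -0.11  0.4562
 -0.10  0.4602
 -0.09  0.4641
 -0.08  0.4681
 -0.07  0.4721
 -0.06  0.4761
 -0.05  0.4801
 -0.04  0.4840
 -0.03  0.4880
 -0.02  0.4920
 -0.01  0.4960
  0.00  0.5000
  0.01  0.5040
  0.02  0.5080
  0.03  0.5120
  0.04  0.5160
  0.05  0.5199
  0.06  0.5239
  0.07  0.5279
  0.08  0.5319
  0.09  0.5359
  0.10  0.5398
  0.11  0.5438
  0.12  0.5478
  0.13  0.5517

T = 0.3333;  σ√T = 0.2540
d₁ = [ln(252/256) + (0.025 + 0.44²/2)·0.3333] / 0.2540 = [-0.0157 + 0.0406] / 0.2540 = 0.0978 ⇒ 0.10
d₂ = d₁ − σ√T = 0.0978 − 0.2540 = -0.1562 ⇒ -0.16
e^(−rT) = e^(−0.025·0.3333) = 0.9917
C = 252·N(0.10) − 256·0.9917·N(-0.16) = 252·0.5398 − 256·0.9917·0.4364 = 136.0296 − 110.7911 = 25.2385

€25.24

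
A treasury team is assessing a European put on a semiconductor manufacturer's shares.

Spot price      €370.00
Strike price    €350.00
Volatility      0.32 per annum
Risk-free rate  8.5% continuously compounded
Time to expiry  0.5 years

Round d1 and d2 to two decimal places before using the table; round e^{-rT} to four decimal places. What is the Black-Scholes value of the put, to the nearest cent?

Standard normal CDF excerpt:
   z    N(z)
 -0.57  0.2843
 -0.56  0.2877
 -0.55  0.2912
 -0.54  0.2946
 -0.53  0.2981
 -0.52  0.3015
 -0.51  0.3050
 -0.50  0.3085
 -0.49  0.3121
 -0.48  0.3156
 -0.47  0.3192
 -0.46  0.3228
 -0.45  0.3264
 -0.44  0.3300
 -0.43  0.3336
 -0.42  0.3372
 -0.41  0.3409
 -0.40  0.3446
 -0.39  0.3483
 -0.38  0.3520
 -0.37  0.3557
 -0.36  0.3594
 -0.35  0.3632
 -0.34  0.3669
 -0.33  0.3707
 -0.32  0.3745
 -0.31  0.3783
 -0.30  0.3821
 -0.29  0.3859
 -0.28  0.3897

€17.88

T = 0.5;  σ√T = 0.2263
d₁ = [ln(370/350) + (0.085 + 0.32²/2)·0.5] / 0.2263 = [0.0556 + 0.0681] / 0.2263 = 0.5465 → 0.55
d₂ = d₁ − σ√T = 0.5465 − 0.2263 = 0.3203 → 0.32
exp(−rT) = exp(−0.085·0.5) = 0.9584
P = 350·0.9584·N(-0.32) − 370·N(-0.55) = 350·0.9584·0.3745 − 370·0.2912 = 125.6223 − 107.7440 = 17.8783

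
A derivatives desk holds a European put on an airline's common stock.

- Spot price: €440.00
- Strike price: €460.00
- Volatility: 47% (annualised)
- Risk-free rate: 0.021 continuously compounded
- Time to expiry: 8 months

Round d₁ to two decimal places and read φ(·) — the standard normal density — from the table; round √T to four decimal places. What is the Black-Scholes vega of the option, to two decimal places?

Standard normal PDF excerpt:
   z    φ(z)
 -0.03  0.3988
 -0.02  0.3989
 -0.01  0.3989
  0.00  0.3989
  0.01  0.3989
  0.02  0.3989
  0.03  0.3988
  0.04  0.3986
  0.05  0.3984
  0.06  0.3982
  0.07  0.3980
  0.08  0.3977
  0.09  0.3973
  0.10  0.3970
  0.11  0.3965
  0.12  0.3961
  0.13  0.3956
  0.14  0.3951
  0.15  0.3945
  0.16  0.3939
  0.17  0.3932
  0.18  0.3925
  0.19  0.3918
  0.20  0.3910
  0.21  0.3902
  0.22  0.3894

σ√T = 0.47·√0.6667 = 0.3838
d₁ = [ln(440/460) + (0.021 + ½·0.47²)·0.6667] / (σ√T) = (-0.0445 + 0.0876) / 0.3838 = 0.1125 ⇒ 0.11
√T = √0.6667 = 0.8165
φ(d₁) = φ(0.11) = 0.3965
vega = S·φ(d₁)·√T = 440·0.3965·0.8165 = 142.4466

142.45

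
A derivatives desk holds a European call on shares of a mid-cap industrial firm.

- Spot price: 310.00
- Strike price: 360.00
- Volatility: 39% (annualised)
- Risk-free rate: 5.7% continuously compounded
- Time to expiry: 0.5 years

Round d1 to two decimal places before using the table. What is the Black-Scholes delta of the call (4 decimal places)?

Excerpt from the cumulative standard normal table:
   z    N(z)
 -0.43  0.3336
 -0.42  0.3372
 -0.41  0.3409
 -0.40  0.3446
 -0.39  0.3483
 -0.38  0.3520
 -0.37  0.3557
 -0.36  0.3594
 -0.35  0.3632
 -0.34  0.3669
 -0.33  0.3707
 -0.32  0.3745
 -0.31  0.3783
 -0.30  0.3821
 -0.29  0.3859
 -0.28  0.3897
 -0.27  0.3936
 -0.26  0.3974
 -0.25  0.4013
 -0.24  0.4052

0.3821

T = 0.5;  σ√T = 0.2758
d₁ = [ln(310/360) + (0.057 + 0.39²/2)·0.5] / 0.2758 = [-0.1495 + 0.0665] / 0.2758 = -0.3010 → -0.30
N(d₁) = N(-0.30) = 0.3821
Δ_call = N(d₁) = 0.3821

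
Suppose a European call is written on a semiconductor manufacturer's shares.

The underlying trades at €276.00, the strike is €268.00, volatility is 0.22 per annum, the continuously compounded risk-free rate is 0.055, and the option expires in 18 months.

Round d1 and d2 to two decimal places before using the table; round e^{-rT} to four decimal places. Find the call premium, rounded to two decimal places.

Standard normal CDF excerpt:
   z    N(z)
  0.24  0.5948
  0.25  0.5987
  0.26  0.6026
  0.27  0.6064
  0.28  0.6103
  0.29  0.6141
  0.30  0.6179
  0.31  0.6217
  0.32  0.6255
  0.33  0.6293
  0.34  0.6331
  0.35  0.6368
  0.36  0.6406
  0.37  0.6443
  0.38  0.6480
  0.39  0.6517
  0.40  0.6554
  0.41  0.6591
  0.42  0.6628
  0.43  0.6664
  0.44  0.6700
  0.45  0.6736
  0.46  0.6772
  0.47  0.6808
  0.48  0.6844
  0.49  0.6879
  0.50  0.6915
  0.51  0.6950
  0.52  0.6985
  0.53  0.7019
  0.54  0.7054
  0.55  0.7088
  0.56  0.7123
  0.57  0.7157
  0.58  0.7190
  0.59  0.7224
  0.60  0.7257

σ√T = 0.22 × 1.2247 = 0.2694
d₁ = [ln(276/268) + (0.055 + ½·0.22²)·1.5] / (σ√T) = (0.0294 + 0.1188) / 0.2694 = 0.5501 ≈ 0.55
d₂ = 0.5501 − 0.2694 = 0.2806 ≈ 0.28
e^(−rT) = e^(−0.055·1.5) = 0.9208
N(d₁) = N(0.55) = 0.7088;  N(d₂) = N(0.28) = 0.6103
C = 276·0.7088 − 268·0.9208·0.6103 = 195.6288 − 150.6064 = 45.0224

€45.02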